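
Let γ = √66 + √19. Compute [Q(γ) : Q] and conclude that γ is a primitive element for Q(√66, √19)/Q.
[Q(γ) : Q] = 4 (equivalently, Q(γ) = Q(√66, √19))

Obviously Q(γ) ⊆ Q(√66, √19), and [Q(√66, √19):Q] = 4 (since 66, 19 are distinct squarefree integers > 1 with 1254 not a perfect square). To show equality we compute the minimal polynomial of γ. From γ = √66 + √19: γ^2 = 66 + 2√(1254) + 19 = 85 + 2√(1254), so γ^2 - 85 = 2√(1254); squaring, (γ^2 - 85)^2 = 4·1254, i.e. γ^4 - 170γ^2 + 7225 - 5016 = 0, i.e. γ^4 - 170γ^2 + 2209 = 0. So γ is a root of x^4 - 170x^2 + 2209. This polynomial is irreducible over Q: it has no rational root (each ±√66 ± √19 is irrational), and any factorization into two quadratics over Q would force √(1254) ∈ Q (pairing opposite roots) or √66, √19 ∈ Q (other pairings), all impossible. Hence [Q(γ):Q] = 4 = [Q(√66, √19):Q], so Q(γ) = Q(√66, √19).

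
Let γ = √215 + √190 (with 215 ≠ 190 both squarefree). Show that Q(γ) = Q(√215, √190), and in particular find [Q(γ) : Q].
[Q(γ) : Q] = 4 (equivalently, Q(γ) = Q(√215, √190))

Obviously Q(γ) ⊆ Q(√215, √190), and [Q(√215, √190):Q] = 4 (since 215, 190 are distinct squarefree integers > 1 with 40850 not a perfect square). To show equality we compute the minimal polynomial of γ. From γ = √215 + √190: γ^2 = 215 + 2√(40850) + 190 = 405 + 2√(40850), so γ^2 - 405 = 2√(40850); squaring, (γ^2 - 405)^2 = 4·40850, i.e. γ^4 - 810γ^2 + 164025 - 163400 = 0, i.e. γ^4 - 810γ^2 + 625 = 0. So γ is a root of x^4 - 810x^2 + 625. This polynomial is irreducible over Q: it has no rational root (each ±√215 ± √190 is irrational), and any factorization into two quadratics over Q would force √(40850) ∈ Q (pairing opposite roots) or √215, √190 ∈ Q (other pairings), all impossible. Hence [Q(γ):Q] = 4 = [Q(√215, √190):Q], so Q(γ) = Q(√215, √190).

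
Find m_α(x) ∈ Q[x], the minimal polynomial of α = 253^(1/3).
m_α(x) = x^3 - 253

α satisfies α^3 = 253, so x^3 - 253 annihilates α. By the rational root test, a rational root p/q (in lowest terms) of x^3 - 253 would satisfy p^3 = 253 q^3, forcing q = 1 and p^3 = 253; but 253 is not a perfect cube, contradiction. A monic cubic over Q with no rational root is irreducible (any nontrivial factorization would include a linear factor). Hence x^3 - 253 is the minimal polynomial of α, and in particular [Q(α):Q] = 3.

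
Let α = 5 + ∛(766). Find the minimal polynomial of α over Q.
m_α(x) = x^3 - 15x^2 + 75x - 891

Set β = α - 5 = ∛(766), so β^3 = 766. Then (α - 5)^3 - 766 = 0, i.e. α is a root of g(x) = (x - 5)^3 - 766 = x^3 - 15x^2 + 75x - 891. Since g(x) = h(x - 5) where h(x) = x^3 - 766, and h is irreducible over Q (because 766 is not a perfect cube, so h has no rational root, and a monic cubic with no rational root is irreducible), g is also irreducible (irreducibility is preserved under the substitution x → x - 5). Hence m_α(x) = x^3 - 15x^2 + 75x - 891.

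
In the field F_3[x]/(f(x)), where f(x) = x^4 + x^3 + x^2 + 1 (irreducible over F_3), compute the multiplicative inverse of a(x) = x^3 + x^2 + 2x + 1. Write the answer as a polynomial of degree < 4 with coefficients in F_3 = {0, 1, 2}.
a(x)^(-1) ≡ 2x^2 + 1 (mod f(x))

Since f is irreducible over F_3, F_3[x]/(f) is a field and a(x) ≠ 0 has an inverse. Apply the extended Euclidean algorithm to f(x) and a(x) in F_3[x]: f(x) = (x)·a(x) + (2x^2 + 2x + 1);  a(x) = (2x)·(2x^2 + 2x + 1) + (1). The last nonzero remainder is the constant 1 = gcd(f, a) in F_3. Back-substituting through the division chain expresses 1 = s(x)·a(x) + t(x)·f(x) with s(x) ≡ 2x^2 + 1 (mod f), so a(x)^(-1) ≡ s(x) = 2x^2 + 1 (mod f). Check: (x^3 + x^2 + 2x + 1)·(2x^2 + 1) = 2x^5 + 2x^4 + 2x^3 + 2x + 1 ≡ 1 (mod x^4 + x^3 + x^2 + 1).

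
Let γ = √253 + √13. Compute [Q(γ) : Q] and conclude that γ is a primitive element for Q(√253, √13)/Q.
[Q(γ) : Q] = 4 (equivalently, Q(γ) = Q(√253, √13))

Obviously Q(γ) ⊆ Q(√253, √13), and [Q(√253, √13):Q] = 4 (since 253, 13 are distinct squarefree integers > 1 with 3289 not a perfect square). To show equality we compute the minimal polynomial of γ. From γ = √253 + √13: γ^2 = 253 + 2√(3289) + 13 = 266 + 2√(3289), so γ^2 - 266 = 2√(3289); squaring, (γ^2 - 266)^2 = 4·3289, i.e. γ^4 - 532γ^2 + 70756 - 13156 = 0, i.e. γ^4 - 532γ^2 + 57600 = 0. So γ is a root of x^4 - 532x^2 + 57600. This polynomial is irreducible over Q: it has no rational root (each ±√253 ± √13 is irrational), and any factorization into two quadratics over Q would force √(3289) ∈ Q (pairing opposite roots) or √253, √13 ∈ Q (other pairings), all impossible. Hence [Q(γ):Q] = 4 = [Q(√253, √13):Q], so Q(γ) = Q(√253, √13).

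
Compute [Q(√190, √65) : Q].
[Q(√190, √65) : Q] = 4

[Q(√190):Q] = 2 (min poly x^2 - 190, irreducible since 190 is squarefree > 1). For the top step, suppose √65 ∈ Q(√190), say √65 = c + d√190 with c, d ∈ Q. Squaring: 65 = c^2 + 190d^2 + 2cd√190. Since √190 ∉ Q this forces 2cd = 0. If d = 0 then √65 = c ∈ Q, contradicting 65 squarefree > 1. If c = 0 then 65 = 190d^2, so 190·65 = (190d)^2 is a perfect square in Q — but 190·65 = 12350 is not a perfect square (since 190 and 65 are distinct squarefree integers). Contradiction. Hence √65 ∉ Q(√190), so x^2 - 65 stays irreducible over Q(√190) and [Q(√190, √65) : Q(√190)] = 2. By the tower law, [Q(√190, √65) : Q] = 2 · 2 = 4.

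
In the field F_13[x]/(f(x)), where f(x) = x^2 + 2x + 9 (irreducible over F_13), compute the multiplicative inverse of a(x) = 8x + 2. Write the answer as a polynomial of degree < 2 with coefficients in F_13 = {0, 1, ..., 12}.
a(x)^(-1) ≡ 9x + 6 (mod f(x))

Since f is irreducible over F_13, F_13[x]/(f) is a field and a(x) ≠ 0 has an inverse. Apply the extended Euclidean algorithm to f(x) and a(x) in F_13[x]: f(x) = (5x + 12)·a(x) + (11). The last nonzero remainder is the constant 11 = gcd(f, a) in F_13. Back-substituting through the division chain expresses 11 = s(x)·a(x) + t(x)·f(x) with s(x) ≡ 8x + 1 (mod f), so (8x + 1)·a(x) ≡ 11 (mod f). Multiplying by 11^(-1) ≡ 6 in F_13 gives a(x)^(-1) ≡ 6·(8x + 1) ≡ 9x + 6 (mod f). Check: (8x + 2)·(9x + 6) = 7x^2 + x + 12 ≡ 1 (mod x^2 + 2x + 9).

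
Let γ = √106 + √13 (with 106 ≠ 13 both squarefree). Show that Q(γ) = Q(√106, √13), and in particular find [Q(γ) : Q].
[Q(γ) : Q] = 4 (equivalently, Q(γ) = Q(√106, √13))

Obviously Q(γ) ⊆ Q(√106, √13), and [Q(√106, √13):Q] = 4 (since 106, 13 are distinct squarefree integers > 1 with 1378 not a perfect square). To show equality we compute the minimal polynomial of γ. From γ = √106 + √13: γ^2 = 106 + 2√(1378) + 13 = 119 + 2√(1378), so γ^2 - 119 = 2√(1378); squaring, (γ^2 - 119)^2 = 4·1378, i.e. γ^4 - 238γ^2 + 14161 - 5512 = 0, i.e. γ^4 - 238γ^2 + 8649 = 0. So γ is a root of x^4 - 238x^2 + 8649. This polynomial is irreducible over Q: it has no rational root (each ±√106 ± √13 is irrational), and any factorization into two quadratics over Q would force √(1378) ∈ Q (pairing opposite roots) or √106, √13 ∈ Q (other pairings), all impossible. Hence [Q(γ):Q] = 4 = [Q(√106, √13):Q], so Q(γ) = Q(√106, √13).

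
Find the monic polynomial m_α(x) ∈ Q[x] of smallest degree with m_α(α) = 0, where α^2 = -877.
m_α(x) = x^2 + 877

α satisfies α^2 + 877 = 0, so x^2 + 877 annihilates α. Since d = -877 is squarefree and ≠ 1, it is not a perfect square in Q, so x^2 + 877 has no rational root and is therefore irreducible over Q (a degree-2 polynomial over a field is irreducible iff it has no root). Hence m_α(x) = x^2 + 877.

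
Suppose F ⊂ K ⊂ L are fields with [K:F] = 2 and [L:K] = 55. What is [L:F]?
[L:F] = 110

The tower law says that for any tower of field extensions F ⊂ K ⊂ L with finite degrees, [L:F] = [L:K] · [K:F]. Here this gives [L:F] = 55 · 2 = 110.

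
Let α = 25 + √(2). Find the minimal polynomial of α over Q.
m_α(x) = x^2 - 50x + 623

From α - 25 = √(2), squaring gives (α - 25)^2 = 2, i.e. α^2 - 50α + 625 = 2, so α^2 - 50α + 623 = 0. The discriminant of x^2 - 50x + 623 is (-50)^2 - 4·(623) = 2500 - 2492 = 8, and 4·(2) is not a perfect square in Q since 2 is squarefree and ≠ 1. Hence x^2 - 50x + 623 is irreducible over Q and is the minimal polynomial of α.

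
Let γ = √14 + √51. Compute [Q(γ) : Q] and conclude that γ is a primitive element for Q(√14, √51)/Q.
[Q(γ) : Q] = 4 (equivalently, Q(γ) = Q(√14, √51))

Obviously Q(γ) ⊆ Q(√14, √51), and [Q(√14, √51):Q] = 4 (since 14, 51 are distinct squarefree integers > 1 with 714 not a perfect square). To show equality we compute the minimal polynomial of γ. From γ = √14 + √51: γ^2 = 14 + 2√(714) + 51 = 65 + 2√(714), so γ^2 - 65 = 2√(714); squaring, (γ^2 - 65)^2 = 4·714, i.e. γ^4 - 130γ^2 + 4225 - 2856 = 0, i.e. γ^4 - 130γ^2 + 1369 = 0. So γ is a root of x^4 - 130x^2 + 1369. This polynomial is irreducible over Q: it has no rational root (each ±√14 ± √51 is irrational), and any factorization into two quadratics over Q would force √(714) ∈ Q (pairing opposite roots) or √14, √51 ∈ Q (other pairings), all impossible. Hence [Q(γ):Q] = 4 = [Q(√14, √51):Q], so Q(γ) = Q(√14, √51).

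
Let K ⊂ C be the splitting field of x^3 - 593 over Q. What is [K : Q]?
[K : Q] = 6

The roots of x^3 - 593 are ∛593, ω∛593, ω^2∛593 where ω = e^(2πi/3) is a primitive cube root of unity, so K = Q(∛593, ω). Now [Q(∛593):Q] = 3 (since 593 is not a perfect cube, x^3 - 593 is irreducible) and [Q(ω):Q] = 2. Both 2 and 3 divide [K:Q], and [K:Q] ≤ 3·2 = 6, so [K:Q] = 6. (Equivalently: Q(∛593) ⊂ R but ω ∉ R, so [K : Q(∛593)] = 2.)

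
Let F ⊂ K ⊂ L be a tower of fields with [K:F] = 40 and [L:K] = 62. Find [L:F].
[L:F] = 2480

The tower law says that for any tower of field extensions F ⊂ K ⊂ L with finite degrees, [L:F] = [L:K] · [K:F]. Here this gives [L:F] = 62 · 40 = 2480.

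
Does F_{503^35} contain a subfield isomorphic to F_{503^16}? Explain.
No: F_{503^16} is not a subfield of F_{503^35}

F_{p^m} embeds in F_{p^n} iff m | n. Here 16 ∤ 35 (since 35 = 2·16 + 3 with remainder 3 ≠ 0), so F_{503^16} is not a subfield of F_{503^35}. Equivalently: if it were, the tower law would give 16 = [F_{503^16}:F_503] dividing [F_{503^35}:F_503] = 35, contradiction.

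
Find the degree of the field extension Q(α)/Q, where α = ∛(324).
[Q(α):Q] = 3

The minimal polynomial of α is x^3 - 324, irreducible over Q since 324 is not a perfect cube (so x^3 - 324 has no rational root). Hence [Q(α):Q] = deg(m_α) = 3.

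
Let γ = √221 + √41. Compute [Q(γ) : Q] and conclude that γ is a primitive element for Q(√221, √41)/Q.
[Q(γ) : Q] = 4 (equivalently, Q(γ) = Q(√221, √41))

Obviously Q(γ) ⊆ Q(√221, √41), and [Q(√221, √41):Q] = 4 (since 221, 41 are distinct squarefree integers > 1 with 9061 not a perfect square). To show equality we compute the minimal polynomial of γ. From γ = √221 + √41: γ^2 = 221 + 2√(9061) + 41 = 262 + 2√(9061), so γ^2 - 262 = 2√(9061); squaring, (γ^2 - 262)^2 = 4·9061, i.e. γ^4 - 524γ^2 + 68644 - 36244 = 0, i.e. γ^4 - 524γ^2 + 32400 = 0. So γ is a root of x^4 - 524x^2 + 32400. This polynomial is irreducible over Q: it has no rational root (each ±√221 ± √41 is irrational), and any factorization into two quadratics over Q would force √(9061) ∈ Q (pairing opposite roots) or √221, √41 ∈ Q (other pairings), all impossible. Hence [Q(γ):Q] = 4 = [Q(√221, √41):Q], so Q(γ) = Q(√221, √41).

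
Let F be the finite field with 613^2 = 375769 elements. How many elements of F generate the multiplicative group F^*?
There are φ(375768) = 117504 primitive elements

F_q^* is cyclic of order q - 1 = 375768. A cyclic group of order m has exactly φ(m) generators. Here m = 375768 = 2^3 · 3^2 · 17 · 307, so the number of primitive elements is φ(375768) = 117504.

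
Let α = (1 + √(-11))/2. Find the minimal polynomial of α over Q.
m_α(x) = x^2 - x + 3

From 2α - 1 = √(-11), squaring gives (2α - 1)^2 = -11, i.e. 4α^2 - 4α + 1 = -11, so α^2 - α + (1 + 11)/4 = 0. Since -11 ≡ 1 (mod 4), (1 + 11)/4 = 3 ∈ Z. The polynomial x^2 - x + 3 has discriminant 1 - 4·(3) = -11, which is not a perfect square in Q (d = -11 is squarefree and ≠ 1), so x^2 - x + 3 is irreducible over Q. It is the minimal polynomial of α.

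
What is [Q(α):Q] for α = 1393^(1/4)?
[Q(α):Q] = 4

α is a root of x^4 - 1393. By Eisenstein's criterion at the prime p = 7 (which divides the constant term 1393 but p^2 = 49 does not, since 1393 is squarefree), x^4 - 1393 is irreducible over Q. Hence [Q(α):Q] = 4.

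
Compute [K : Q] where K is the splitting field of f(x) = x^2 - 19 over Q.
[K : Q] = 2

f(x) = x^2 - 19 factors as (x - √19)(x + √19). The splitting field is K = Q(√19). Since 19 is squarefree and > 1, it is not a perfect square, so x^2 - 19 is irreducible over Q and [Q(√19) : Q] = 2. Hence [K : Q] = 2.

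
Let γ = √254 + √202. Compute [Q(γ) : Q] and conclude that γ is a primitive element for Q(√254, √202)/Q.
[Q(γ) : Q] = 4 (equivalently, Q(γ) = Q(√254, √202))

Obviously Q(γ) ⊆ Q(√254, √202), and [Q(√254, √202):Q] = 4 (since 254, 202 are distinct squarefree integers > 1 with 51308 not a perfect square). To show equality we compute the minimal polynomial of γ. From γ = √254 + √202: γ^2 = 254 + 2√(51308) + 202 = 456 + 2√(51308), so γ^2 - 456 = 2√(51308); squaring, (γ^2 - 456)^2 = 4·51308, i.e. γ^4 - 912γ^2 + 207936 - 205232 = 0, i.e. γ^4 - 912γ^2 + 2704 = 0. So γ is a root of x^4 - 912x^2 + 2704. This polynomial is irreducible over Q: it has no rational root (each ±√254 ± √202 is irrational), and any factorization into two quadratics over Q would force √(51308) ∈ Q (pairing opposite roots) or √254, √202 ∈ Q (other pairings), all impossible. Hence [Q(γ):Q] = 4 = [Q(√254, √202):Q], so Q(γ) = Q(√254, √202).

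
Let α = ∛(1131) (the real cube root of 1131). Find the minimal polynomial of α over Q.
m_α(x) = x^3 - 1131

α satisfies α^3 = 1131, so x^3 - 1131 annihilates α. By the rational root test, a rational root p/q (in lowest terms) of x^3 - 1131 would satisfy p^3 = 1131 q^3, forcing q = 1 and p^3 = 1131; but 1131 is not a perfect cube, contradiction. A monic cubic over Q with no rational root is irreducible (any nontrivial factorization would include a linear factor). Hence x^3 - 1131 is the minimal polynomial of α, and in particular [Q(α):Q] = 3.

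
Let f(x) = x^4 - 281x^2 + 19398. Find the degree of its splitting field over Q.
[K : Q] = 4

Solving the quadratic in x^2: x^2 = (281 ± √(281^2 - 4·19398))/2 = (281 ± √1369)/2 = (281 ± 37)/2, giving x^2 = 122 or x^2 = 159. So f(x) = (x^2 - 122)(x^2 - 159) and the roots of f are ±√122, ±√159. Hence the splitting field is K = Q(√122, √159). Since 122 and 159 are distinct squarefree integers > 1, their product 19398 is not a perfect square, so √159 ∉ Q(√122). By the tower law [K:Q] = [Q(√122,√159):Q(√122)] · [Q(√122):Q] = 2 · 2 = 4.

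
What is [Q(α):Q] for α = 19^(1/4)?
[Q(α):Q] = 4

α is a root of x^4 - 19. By Eisenstein's criterion at the prime p = 19 (which divides the constant term 19 but p^2 = 361 does not, since 19 is squarefree), x^4 - 19 is irreducible over Q. Hence [Q(α):Q] = 4.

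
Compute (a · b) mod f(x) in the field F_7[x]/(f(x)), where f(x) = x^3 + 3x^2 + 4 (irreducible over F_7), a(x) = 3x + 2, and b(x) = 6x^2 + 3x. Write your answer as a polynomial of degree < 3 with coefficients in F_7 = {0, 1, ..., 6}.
a · b ≡ 2x^2 + 6x + 5 (mod f(x))

Multiply in F_7[x]: a(x)·b(x) = (3x + 2)·(6x^2 + 3x) = 4x^3 + 6x. This has degree ≥ 3, so divide by f(x) over F_7: 4x^3 + 6x = (4)·(x^3 + 3x^2 + 4) + (2x^2 + 6x + 5). Hence a·b ≡ 2x^2 + 6x + 5 (mod f). (F_7[x]/(f) is a field with 7^3 = 343 elements since f is irreducible of degree 3.)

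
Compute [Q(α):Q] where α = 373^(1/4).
[Q(α):Q] = 4

α is a root of x^4 - 373. By Eisenstein's criterion at the prime p = 373 (which divides the constant term 373 but p^2 = 139129 does not, since 373 is squarefree), x^4 - 373 is irreducible over Q. Hence [Q(α):Q] = 4.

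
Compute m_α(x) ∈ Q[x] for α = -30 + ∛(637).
m_α(x) = x^3 + 90x^2 + 2700x + 26363

Set β = α + 30 = ∛(637), so β^3 = 637. Then (α + 30)^3 - 637 = 0, i.e. α is a root of g(x) = (x + 30)^3 - 637 = x^3 + 90x^2 + 2700x + 26363. Since g(x) = h(x + 30) where h(x) = x^3 - 637, and h is irreducible over Q (because 637 is not a perfect cube, so h has no rational root, and a monic cubic with no rational root is irreducible), g is also irreducible (irreducibility is preserved under the substitution x → x + 30). Hence m_α(x) = x^3 + 90x^2 + 2700x + 26363.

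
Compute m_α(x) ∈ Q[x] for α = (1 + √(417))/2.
m_α(x) = x^2 - x - 104

From 2α - 1 = √(417), squaring gives (2α - 1)^2 = 417, i.e. 4α^2 - 4α + 1 = 417, so α^2 - α + (1 - 417)/4 = 0. Since 417 ≡ 1 (mod 4), (1 - 417)/4 = -104 ∈ Z. The polynomial x^2 - x - 104 has discriminant 1 - 4·(-104) = 417, which is not a perfect square in Q (d = 417 is squarefree and ≠ 1), so x^2 - x - 104 is irreducible over Q. It is the minimal polynomial of α.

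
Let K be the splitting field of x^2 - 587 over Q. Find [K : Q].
[K : Q] = 2

f(x) = x^2 - 587 factors as (x - √587)(x + √587). The splitting field is K = Q(√587). Since 587 is squarefree and > 1, it is not a perfect square, so x^2 - 587 is irreducible over Q and [Q(√587) : Q] = 2. Hence [K : Q] = 2.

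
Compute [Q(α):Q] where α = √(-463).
[Q(α):Q] = 2

[Q(α):Q] equals the degree of the minimal polynomial of α. Here α^2 = -463 and x^2 + 463 is irreducible (d = -463 is squarefree, ≠ 1, hence not a square), so deg(m_α) = 2. Thus [Q(α):Q] = 2.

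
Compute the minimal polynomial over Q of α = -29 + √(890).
m_α(x) = x^2 + 58x - 49

From α + 29 = √(890), squaring gives (α + 29)^2 = 890, i.e. α^2 + 58α + 841 = 890, so α^2 + 58α - 49 = 0. The discriminant of x^2 + 58x - 49 is (58)^2 - 4·(-49) = 3364 + 196 = 3560, and 4·(890) is not a perfect square in Q since 890 is squarefree and ≠ 1. Hence x^2 + 58x - 49 is irreducible over Q and is the minimal polynomial of α.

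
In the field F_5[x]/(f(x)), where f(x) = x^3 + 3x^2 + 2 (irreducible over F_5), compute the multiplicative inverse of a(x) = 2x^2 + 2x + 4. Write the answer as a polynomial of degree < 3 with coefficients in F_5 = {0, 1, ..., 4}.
a(x)^(-1) ≡ x^2 + 2 (mod f(x))

Since f is irreducible over F_5, F_5[x]/(f) is a field and a(x) ≠ 0 has an inverse. Apply the extended Euclidean algorithm to f(x) and a(x) in F_5[x]: f(x) = (3x + 1)·a(x) + (x + 3);  a(x) = (2x + 1)·(x + 3) + (1). The last nonzero remainder is the constant 1 = gcd(f, a) in F_5. Back-substituting through the division chain expresses 1 = s(x)·a(x) + t(x)·f(x) with s(x) ≡ x^2 + 2 (mod f), so a(x)^(-1) ≡ s(x) = x^2 + 2 (mod f). Check: (2x^2 + 2x + 4)·(x^2 + 2) = 2x^4 + 2x^3 + 3x^2 + 4x + 3 ≡ 1 (mod x^3 + 3x^2 + 2).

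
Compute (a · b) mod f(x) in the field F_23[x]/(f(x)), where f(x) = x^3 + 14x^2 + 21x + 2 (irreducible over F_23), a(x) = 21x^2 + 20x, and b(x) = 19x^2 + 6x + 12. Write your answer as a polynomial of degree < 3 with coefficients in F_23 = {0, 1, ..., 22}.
a · b ≡ x^2 + 17 (mod f(x))

Multiply in F_23[x]: a(x)·b(x) = (21x^2 + 20x)·(19x^2 + 6x + 12) = 8x^4 + 4x^2 + 10x. This has degree ≥ 3, so divide by f(x) over F_23: 8x^4 + 4x^2 + 10x = (8x + 3)·(x^3 + 14x^2 + 21x + 2) + (x^2 + 17). Hence a·b ≡ x^2 + 17 (mod f). (F_23[x]/(f) is a field with 23^3 = 12167 elements since f is irreducible of degree 3.)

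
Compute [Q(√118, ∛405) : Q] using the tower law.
[Q(√118, ∛405) : Q] = 6

Let L = Q(√118, ∛405). Since Q(√118) ⊂ L and [Q(√118):Q] = 2, the tower law gives 2 | [L:Q]. Likewise Q(∛405) ⊂ L with [Q(∛405):Q] = 3 (because 405 is not a perfect cube), so 3 | [L:Q]. As gcd(2,3) = 1, [L:Q] is divisible by 6. Conversely L is generated over Q by √118 and ∛405, so [L:Q] ≤ 2·3 = 6. Therefore [Q(√118, ∛405) : Q] = 6.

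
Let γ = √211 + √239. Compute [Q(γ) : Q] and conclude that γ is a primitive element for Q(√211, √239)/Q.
[Q(γ) : Q] = 4 (equivalently, Q(γ) = Q(√211, √239))

Obviously Q(γ) ⊆ Q(√211, √239), and [Q(√211, √239):Q] = 4 (since 211, 239 are distinct squarefree integers > 1 with 50429 not a perfect square). To show equality we compute the minimal polynomial of γ. From γ = √211 + √239: γ^2 = 211 + 2√(50429) + 239 = 450 + 2√(50429), so γ^2 - 450 = 2√(50429); squaring, (γ^2 - 450)^2 = 4·50429, i.e. γ^4 - 900γ^2 + 202500 - 201716 = 0, i.e. γ^4 - 900γ^2 + 784 = 0. So γ is a root of x^4 - 900x^2 + 784. This polynomial is irreducible over Q: it has no rational root (each ±√211 ± √239 is irrational), and any factorization into two quadratics over Q would force √(50429) ∈ Q (pairing opposite roots) or √211, √239 ∈ Q (other pairings), all impossible. Hence [Q(γ):Q] = 4 = [Q(√211, √239):Q], so Q(γ) = Q(√211, √239).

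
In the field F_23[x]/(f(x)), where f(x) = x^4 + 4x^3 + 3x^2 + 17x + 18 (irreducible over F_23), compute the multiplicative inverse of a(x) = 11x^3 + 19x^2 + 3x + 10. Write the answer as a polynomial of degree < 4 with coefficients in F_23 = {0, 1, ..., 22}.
a(x)^(-1) ≡ 10x^3 + 15x^2 + 17x + 4 (mod f(x))

Since f is irreducible over F_23, F_23[x]/(f) is a field and a(x) ≠ 0 has an inverse. Apply the extended Euclidean algorithm to f(x) and a(x) in F_23[x]: f(x) = (21x + 8)·a(x) + (18x^2 + 13x + 7);  a(x) = (7x + 19)·(18x^2 + 13x + 7) + (6x + 15);  (18x^2 + 13x + 7) = (3x + 10)·(6x + 15) + (18). The last nonzero remainder is the constant 18 = gcd(f, a) in F_23. Back-substituting through the division chain expresses 18 = s(x)·a(x) + t(x)·f(x) with s(x) ≡ 19x^3 + 17x^2 + 7x + 3 (mod f), so (19x^3 + 17x^2 + 7x + 3)·a(x) ≡ 18 (mod f). Multiplying by 18^(-1) ≡ 9 in F_23 gives a(x)^(-1) ≡ 9·(19x^3 + 17x^2 + 7x + 3) ≡ 10x^3 + 15x^2 + 17x + 4 (mod f). Check: (11x^3 + 19x^2 + 3x + 10)·(10x^3 + 15x^2 + 17x + 4) = 18x^6 + 10x^5 + 19x^4 + 6x^3 + x^2 + 21x + 17 ≡ 1 (mod x^4 + 4x^3 + 3x^2 + 17x + 18).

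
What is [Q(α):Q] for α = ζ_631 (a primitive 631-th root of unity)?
[Q(α):Q] = 630

The minimal polynomial of ζ_631 over Q is the 631-th cyclotomic polynomial Φ_631(x), which is irreducible over Q and has degree φ(631) = 630. Hence [Q(α):Q] = φ(631) = 630.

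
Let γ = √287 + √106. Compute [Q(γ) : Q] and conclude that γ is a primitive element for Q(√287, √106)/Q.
[Q(γ) : Q] = 4 (equivalently, Q(γ) = Q(√287, √106))

Obviously Q(γ) ⊆ Q(√287, √106), and [Q(√287, √106):Q] = 4 (since 287, 106 are distinct squarefree integers > 1 with 30422 not a perfect square). To show equality we compute the minimal polynomial of γ. From γ = √287 + √106: γ^2 = 287 + 2√(30422) + 106 = 393 + 2√(30422), so γ^2 - 393 = 2√(30422); squaring, (γ^2 - 393)^2 = 4·30422, i.e. γ^4 - 786γ^2 + 154449 - 121688 = 0, i.e. γ^4 - 786γ^2 + 32761 = 0. So γ is a root of x^4 - 786x^2 + 32761. This polynomial is irreducible over Q: it has no rational root (each ±√287 ± √106 is irrational), and any factorization into two quadratics over Q would force √(30422) ∈ Q (pairing opposite roots) or √287, √106 ∈ Q (other pairings), all impossible. Hence [Q(γ):Q] = 4 = [Q(√287, √106):Q], so Q(γ) = Q(√287, √106).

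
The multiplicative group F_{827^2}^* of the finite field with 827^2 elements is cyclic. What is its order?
|F_{827^2}^*| = 683928

F_{827^2} has 827^2 = 683929 elements; its multiplicative group consists of all nonzero elements, so |F_{827^2}^*| = 683929 - 1 = 683928. (It is cyclic since any finite subgroup of the multiplicative group of a field is cyclic.)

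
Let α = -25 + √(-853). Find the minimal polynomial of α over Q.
m_α(x) = x^2 + 50x + 1478

From α + 25 = √(-853), squaring gives (α + 25)^2 = -853, i.e. α^2 + 50α + 625 = -853, so α^2 + 50α + 1478 = 0. The discriminant of x^2 + 50x + 1478 is (50)^2 - 4·(1478) = 2500 - 5912 = -3412, and 4·(-853) is not a perfect square in Q since -853 is squarefree and ≠ 1. Hence x^2 + 50x + 1478 is irreducible over Q and is the minimal polynomial of α.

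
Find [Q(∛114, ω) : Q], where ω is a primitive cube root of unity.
[Q(∛114, ω) : Q] = 6

[Q(∛114):Q] = 3 (min poly x^3 - 114, irreducible since 114 is not a perfect cube). [Q(ω):Q] = 2 (min poly x^2 + x + 1). Since Q(∛114) ⊂ R and ω ∉ R, we have ω ∉ Q(∛114), so x^2 + x + 1 remains irreducible over Q(∛114) and [Q(∛114, ω) : Q(∛114)] = 2. By the tower law, [Q(∛114, ω) : Q] = 3 · 2 = 6. (In fact Q(∛114, ω) is the splitting field of x^3 - 114 over Q.)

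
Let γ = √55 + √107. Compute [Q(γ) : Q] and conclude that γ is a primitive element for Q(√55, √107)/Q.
[Q(γ) : Q] = 4 (equivalently, Q(γ) = Q(√55, √107))

Obviously Q(γ) ⊆ Q(√55, √107), and [Q(√55, √107):Q] = 4 (since 55, 107 are distinct squarefree integers > 1 with 5885 not a perfect square). To show equality we compute the minimal polynomial of γ. From γ = √55 + √107: γ^2 = 55 + 2√(5885) + 107 = 162 + 2√(5885), so γ^2 - 162 = 2√(5885); squaring, (γ^2 - 162)^2 = 4·5885, i.e. γ^4 - 324γ^2 + 26244 - 23540 = 0, i.e. γ^4 - 324γ^2 + 2704 = 0. So γ is a root of x^4 - 324x^2 + 2704. This polynomial is irreducible over Q: it has no rational root (each ±√55 ± √107 is irrational), and any factorization into two quadratics over Q would force √(5885) ∈ Q (pairing opposite roots) or √55, √107 ∈ Q (other pairings), all impossible. Hence [Q(γ):Q] = 4 = [Q(√55, √107):Q], so Q(γ) = Q(√55, √107).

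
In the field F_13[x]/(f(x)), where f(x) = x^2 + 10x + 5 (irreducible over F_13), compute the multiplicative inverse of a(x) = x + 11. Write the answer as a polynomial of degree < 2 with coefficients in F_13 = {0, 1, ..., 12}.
a(x)^(-1) ≡ 4x + 9 (mod f(x))

Since f is irreducible over F_13, F_13[x]/(f) is a field and a(x) ≠ 0 has an inverse. Apply the extended Euclidean algorithm to f(x) and a(x) in F_13[x]: f(x) = (x + 12)·a(x) + (3). The last nonzero remainder is the constant 3 = gcd(f, a) in F_13. Back-substituting through the division chain expresses 3 = s(x)·a(x) + t(x)·f(x) with s(x) ≡ 12x + 1 (mod f), so (12x + 1)·a(x) ≡ 3 (mod f). Multiplying by 3^(-1) ≡ 9 in F_13 gives a(x)^(-1) ≡ 9·(12x + 1) ≡ 4x + 9 (mod f). Check: (x + 11)·(4x + 9) = 4x^2 + x + 8 ≡ 1 (mod x^2 + 10x + 5).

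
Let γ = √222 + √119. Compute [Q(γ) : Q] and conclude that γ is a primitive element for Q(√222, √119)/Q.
[Q(γ) : Q] = 4 (equivalently, Q(γ) = Q(√222, √119))

Obviously Q(γ) ⊆ Q(√222, √119), and [Q(√222, √119):Q] = 4 (since 222, 119 are distinct squarefree integers > 1 with 26418 not a perfect square). To show equality we compute the minimal polynomial of γ. From γ = √222 + √119: γ^2 = 222 + 2√(26418) + 119 = 341 + 2√(26418), so γ^2 - 341 = 2√(26418); squaring, (γ^2 - 341)^2 = 4·26418, i.e. γ^4 - 682γ^2 + 116281 - 105672 = 0, i.e. γ^4 - 682γ^2 + 10609 = 0. So γ is a root of x^4 - 682x^2 + 10609. This polynomial is irreducible over Q: it has no rational root (each ±√222 ± √119 is irrational), and any factorization into two quadratics over Q would force √(26418) ∈ Q (pairing opposite roots) or √222, √119 ∈ Q (other pairings), all impossible. Hence [Q(γ):Q] = 4 = [Q(√222, √119):Q], so Q(γ) = Q(√222, √119).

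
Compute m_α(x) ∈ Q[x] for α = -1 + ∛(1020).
m_α(x) = x^3 + 3x^2 + 3x - 1019

Set β = α + 1 = ∛(1020), so β^3 = 1020. Then (α + 1)^3 - 1020 = 0, i.e. α is a root of g(x) = (x + 1)^3 - 1020 = x^3 + 3x^2 + 3x - 1019. Since g(x) = h(x + 1) where h(x) = x^3 - 1020, and h is irreducible over Q (because 1020 is not a perfect cube, so h has no rational root, and a monic cubic with no rational root is irreducible), g is also irreducible (irreducibility is preserved under the substitution x → x + 1). Hence m_α(x) = x^3 + 3x^2 + 3x - 1019.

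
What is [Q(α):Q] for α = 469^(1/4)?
[Q(α):Q] = 4

α is a root of x^4 - 469. By Eisenstein's criterion at the prime p = 7 (which divides the constant term 469 but p^2 = 49 does not, since 469 is squarefree), x^4 - 469 is irreducible over Q. Hence [Q(α):Q] = 4.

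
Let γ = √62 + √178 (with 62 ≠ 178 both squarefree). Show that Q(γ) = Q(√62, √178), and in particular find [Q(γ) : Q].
[Q(γ) : Q] = 4 (equivalently, Q(γ) = Q(√62, √178))

Obviously Q(γ) ⊆ Q(√62, √178), and [Q(√62, √178):Q] = 4 (since 62, 178 are distinct squarefree integers > 1 with 11036 not a perfect square). To show equality we compute the minimal polynomial of γ. From γ = √62 + √178: γ^2 = 62 + 2√(11036) + 178 = 240 + 2√(11036), so γ^2 - 240 = 2√(11036); squaring, (γ^2 - 240)^2 = 4·11036, i.e. γ^4 - 480γ^2 + 57600 - 44144 = 0, i.e. γ^4 - 480γ^2 + 13456 = 0. So γ is a root of x^4 - 480x^2 + 13456. This polynomial is irreducible over Q: it has no rational root (each ±√62 ± √178 is irrational), and any factorization into two quadratics over Q would force √(11036) ∈ Q (pairing opposite roots) or √62, √178 ∈ Q (other pairings), all impossible. Hence [Q(γ):Q] = 4 = [Q(√62, √178):Q], so Q(γ) = Q(√62, √178).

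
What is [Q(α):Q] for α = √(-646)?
[Q(α):Q] = 2

[Q(α):Q] equals the degree of the minimal polynomial of α. Here α^2 = -646 and x^2 + 646 is irreducible (d = -646 is squarefree, ≠ 1, hence not a square), so deg(m_α) = 2. Thus [Q(α):Q] = 2.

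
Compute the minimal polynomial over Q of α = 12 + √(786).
m_α(x) = x^2 - 24x - 642

From α - 12 = √(786), squaring gives (α - 12)^2 = 786, i.e. α^2 - 24α + 144 = 786, so α^2 - 24α - 642 = 0. The discriminant of x^2 - 24x - 642 is (-24)^2 - 4·(-642) = 576 + 2568 = 3144, and 4·(786) is not a perfect square in Q since 786 is squarefree and ≠ 1. Hence x^2 - 24x - 642 is irreducible over Q and is the minimal polynomial of α.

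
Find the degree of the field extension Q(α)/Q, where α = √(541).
[Q(α):Q] = 2

[Q(α):Q] equals the degree of the minimal polynomial of α. Here α^2 = 541 and x^2 - 541 is irreducible (d = 541 is squarefree, ≠ 1, hence not a square), so deg(m_α) = 2. Thus [Q(α):Q] = 2.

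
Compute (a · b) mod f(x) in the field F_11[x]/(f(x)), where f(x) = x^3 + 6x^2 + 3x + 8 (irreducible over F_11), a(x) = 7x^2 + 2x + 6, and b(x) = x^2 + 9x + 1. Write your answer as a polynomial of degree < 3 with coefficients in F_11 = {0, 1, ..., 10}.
a · b ≡ 4x^2 + 8x + 9 (mod f(x))

Multiply in F_11[x]: a(x)·b(x) = (7x^2 + 2x + 6)·(x^2 + 9x + 1) = 7x^4 + 10x^3 + 9x^2 + x + 6. This has degree ≥ 3, so divide by f(x) over F_11: 7x^4 + 10x^3 + 9x^2 + x + 6 = (7x + 1)·(x^3 + 6x^2 + 3x + 8) + (4x^2 + 8x + 9). Hence a·b ≡ 4x^2 + 8x + 9 (mod f). (F_11[x]/(f) is a field with 11^3 = 1331 elements since f is irreducible of degree 3.)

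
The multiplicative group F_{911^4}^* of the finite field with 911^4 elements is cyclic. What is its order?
|F_{911^4}^*| = 688768866240

F_{911^4} has 911^4 = 688768866241 elements; its multiplicative group consists of all nonzero elements, so |F_{911^4}^*| = 688768866241 - 1 = 688768866240. (It is cyclic since any finite subgroup of the multiplicative group of a field is cyclic.)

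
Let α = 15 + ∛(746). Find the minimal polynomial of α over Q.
m_α(x) = x^3 - 45x^2 + 675x - 4121

Set β = α - 15 = ∛(746), so β^3 = 746. Then (α - 15)^3 - 746 = 0, i.e. α is a root of g(x) = (x - 15)^3 - 746 = x^3 - 45x^2 + 675x - 4121. Since g(x) = h(x - 15) where h(x) = x^3 - 746, and h is irreducible over Q (because 746 is not a perfect cube, so h has no rational root, and a monic cubic with no rational root is irreducible), g is also irreducible (irreducibility is preserved under the substitution x → x - 15). Hence m_α(x) = x^3 - 45x^2 + 675x - 4121.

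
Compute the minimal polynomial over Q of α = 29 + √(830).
m_α(x) = x^2 - 58x + 11

From α - 29 = √(830), squaring gives (α - 29)^2 = 830, i.e. α^2 - 58α + 841 = 830, so α^2 - 58α + 11 = 0. The discriminant of x^2 - 58x + 11 is (-58)^2 - 4·(11) = 3364 - 44 = 3320, and 4·(830) is not a perfect square in Q since 830 is squarefree and ≠ 1. Hence x^2 - 58x + 11 is irreducible over Q and is the minimal polynomial of α.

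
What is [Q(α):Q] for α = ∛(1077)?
[Q(α):Q] = 3

The minimal polynomial of α is x^3 - 1077, irreducible over Q since 1077 is not a perfect cube (so x^3 - 1077 has no rational root). Hence [Q(α):Q] = deg(m_α) = 3.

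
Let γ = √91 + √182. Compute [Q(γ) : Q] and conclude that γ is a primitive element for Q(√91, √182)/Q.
[Q(γ) : Q] = 4 (equivalently, Q(γ) = Q(√91, √182))

Obviously Q(γ) ⊆ Q(√91, √182), and [Q(√91, √182):Q] = 4 (since 91, 182 are distinct squarefree integers > 1 with 16562 not a perfect square). To show equality we compute the minimal polynomial of γ. From γ = √91 + √182: γ^2 = 91 + 2√(16562) + 182 = 273 + 2√(16562), so γ^2 - 273 = 2√(16562); squaring, (γ^2 - 273)^2 = 4·16562, i.e. γ^4 - 546γ^2 + 74529 - 66248 = 0, i.e. γ^4 - 546γ^2 + 8281 = 0. So γ is a root of x^4 - 546x^2 + 8281. This polynomial is irreducible over Q: it has no rational root (each ±√91 ± √182 is irrational), and any factorization into two quadratics over Q would force √(16562) ∈ Q (pairing opposite roots) or √91, √182 ∈ Q (other pairings), all impossible. Hence [Q(γ):Q] = 4 = [Q(√91, √182):Q], so Q(γ) = Q(√91, √182).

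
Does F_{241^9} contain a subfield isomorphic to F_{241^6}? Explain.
No: F_{241^6} is not a subfield of F_{241^9}

F_{p^m} embeds in F_{p^n} iff m | n. Here 6 ∤ 9 (since 9 = 1·6 + 3 with remainder 3 ≠ 0), so F_{241^6} is not a subfield of F_{241^9}. Equivalently: if it were, the tower law would give 6 = [F_{241^6}:F_241] dividing [F_{241^9}:F_241] = 9, contradiction.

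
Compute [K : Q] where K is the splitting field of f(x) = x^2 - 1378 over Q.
[K : Q] = 2

f(x) = x^2 - 1378 factors as (x - √1378)(x + √1378). The splitting field is K = Q(√1378). Since 1378 is squarefree and > 1, it is not a perfect square, so x^2 - 1378 is irreducible over Q and [Q(√1378) : Q] = 2. Hence [K : Q] = 2.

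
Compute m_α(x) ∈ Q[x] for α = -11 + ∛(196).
m_α(x) = x^3 + 33x^2 + 363x + 1135

Set β = α + 11 = ∛(196), so β^3 = 196. Then (α + 11)^3 - 196 = 0, i.e. α is a root of g(x) = (x + 11)^3 - 196 = x^3 + 33x^2 + 363x + 1135. Since g(x) = h(x + 11) where h(x) = x^3 - 196, and h is irreducible over Q (because 196 is not a perfect cube, so h has no rational root, and a monic cubic with no rational root is irreducible), g is also irreducible (irreducibility is preserved under the substitution x → x + 11). Hence m_α(x) = x^3 + 33x^2 + 363x + 1135.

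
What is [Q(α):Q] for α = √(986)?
[Q(α):Q] = 2

[Q(α):Q] equals the degree of the minimal polynomial of α. Here α^2 = 986 and x^2 - 986 is irreducible (d = 986 is squarefree, ≠ 1, hence not a square), so deg(m_α) = 2. Thus [Q(α):Q] = 2.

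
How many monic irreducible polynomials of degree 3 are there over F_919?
There are 258716880 monic irreducible polynomials of degree 3 over F_919

Each element of F_{919^3} that lies in no proper subfield is a root of exactly one monic irreducible of degree 3 over F_919, and each such polynomial has 3 distinct roots in F_{919^3}. By Möbius inversion the count is N_919(3) = (1/3) Σ_{d|3} μ(3/d) · 919^d = (1/3)(μ(3)·919^1 + μ(1)·919^3) = 776150640/3 = 258716880.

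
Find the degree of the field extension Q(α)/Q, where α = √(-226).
[Q(α):Q] = 2

[Q(α):Q] equals the degree of the minimal polynomial of α. Here α^2 = -226 and x^2 + 226 is irreducible (d = -226 is squarefree, ≠ 1, hence not a square), so deg(m_α) = 2. Thus [Q(α):Q] = 2.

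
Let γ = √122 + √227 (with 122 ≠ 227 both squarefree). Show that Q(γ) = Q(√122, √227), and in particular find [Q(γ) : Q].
[Q(γ) : Q] = 4 (equivalently, Q(γ) = Q(√122, √227))

Obviously Q(γ) ⊆ Q(√122, √227), and [Q(√122, √227):Q] = 4 (since 122, 227 are distinct squarefree integers > 1 with 27694 not a perfect square). To show equality we compute the minimal polynomial of γ. From γ = √122 + √227: γ^2 = 122 + 2√(27694) + 227 = 349 + 2√(27694), so γ^2 - 349 = 2√(27694); squaring, (γ^2 - 349)^2 = 4·27694, i.e. γ^4 - 698γ^2 + 121801 - 110776 = 0, i.e. γ^4 - 698γ^2 + 11025 = 0. So γ is a root of x^4 - 698x^2 + 11025. This polynomial is irreducible over Q: it has no rational root (each ±√122 ± √227 is irrational), and any factorization into two quadratics over Q would force √(27694) ∈ Q (pairing opposite roots) or √122, √227 ∈ Q (other pairings), all impossible. Hence [Q(γ):Q] = 4 = [Q(√122, √227):Q], so Q(γ) = Q(√122, √227).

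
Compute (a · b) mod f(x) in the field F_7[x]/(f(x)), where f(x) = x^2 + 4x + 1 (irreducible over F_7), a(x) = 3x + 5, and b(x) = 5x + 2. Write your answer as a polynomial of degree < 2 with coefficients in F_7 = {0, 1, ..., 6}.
a · b ≡ 6x + 2 (mod f(x))

Multiply in F_7[x]: a(x)·b(x) = (3x + 5)·(5x + 2) = x^2 + 3x + 3. This has degree ≥ 2, so divide by f(x) over F_7: x^2 + 3x + 3 = (1)·(x^2 + 4x + 1) + (6x + 2). Hence a·b ≡ 6x + 2 (mod f). (F_7[x]/(f) is a field with 7^2 = 49 elements since f is irreducible of degree 2.)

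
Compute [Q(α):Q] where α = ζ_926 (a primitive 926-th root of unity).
[Q(α):Q] = 462

The minimal polynomial of ζ_926 over Q is the 926-th cyclotomic polynomial Φ_926(x), which is irreducible over Q and has degree φ(926) = 462. Hence [Q(α):Q] = φ(926) = 462.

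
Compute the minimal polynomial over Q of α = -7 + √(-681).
m_α(x) = x^2 + 14x + 730

From α + 7 = √(-681), squaring gives (α + 7)^2 = -681, i.e. α^2 + 14α + 49 = -681, so α^2 + 14α + 730 = 0. The discriminant of x^2 + 14x + 730 is (14)^2 - 4·(730) = 196 - 2920 = -2724, and 4·(-681) is not a perfect square in Q since -681 is squarefree and ≠ 1. Hence x^2 + 14x + 730 is irreducible over Q and is the minimal polynomial of α.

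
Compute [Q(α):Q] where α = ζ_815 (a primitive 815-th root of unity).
[Q(α):Q] = 648

The minimal polynomial of ζ_815 over Q is the 815-th cyclotomic polynomial Φ_815(x), which is irreducible over Q and has degree φ(815) = 648. Hence [Q(α):Q] = φ(815) = 648.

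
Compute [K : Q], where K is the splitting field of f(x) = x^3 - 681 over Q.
[K : Q] = 6

The roots of x^3 - 681 are ∛681, ω∛681, ω^2∛681 where ω = e^(2πi/3) is a primitive cube root of unity, so K = Q(∛681, ω). Now [Q(∛681):Q] = 3 (since 681 is not a perfect cube, x^3 - 681 is irreducible) and [Q(ω):Q] = 2. Both 2 and 3 divide [K:Q], and [K:Q] ≤ 3·2 = 6, so [K:Q] = 6. (Equivalently: Q(∛681) ⊂ R but ω ∉ R, so [K : Q(∛681)] = 2.)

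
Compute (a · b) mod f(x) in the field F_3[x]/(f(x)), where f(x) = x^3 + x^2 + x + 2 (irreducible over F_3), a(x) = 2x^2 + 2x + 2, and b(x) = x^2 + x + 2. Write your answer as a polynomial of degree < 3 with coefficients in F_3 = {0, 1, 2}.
a · b ≡ x^2 (mod f(x))

Multiply in F_3[x]: a(x)·b(x) = (2x^2 + 2x + 2)·(x^2 + x + 2) = 2x^4 + x^3 + 2x^2 + 1. This has degree ≥ 3, so divide by f(x) over F_3: 2x^4 + x^3 + 2x^2 + 1 = (2x + 2)·(x^3 + x^2 + x + 2) + (x^2). Hence a·b ≡ x^2 (mod f). (F_3[x]/(f) is a field with 3^3 = 27 elements since f is irreducible of degree 3.)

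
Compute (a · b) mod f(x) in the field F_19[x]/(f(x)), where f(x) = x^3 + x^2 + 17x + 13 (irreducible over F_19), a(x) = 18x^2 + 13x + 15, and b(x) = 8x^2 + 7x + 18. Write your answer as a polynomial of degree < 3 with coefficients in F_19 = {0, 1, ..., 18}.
a · b ≡ 15x^2 + 7x + 7 (mod f(x))

Multiply in F_19[x]: a(x)·b(x) = (18x^2 + 13x + 15)·(8x^2 + 7x + 18) = 11x^4 + 2x^3 + 3x^2 + 16x + 4. This has degree ≥ 3, so divide by f(x) over F_19: 11x^4 + 2x^3 + 3x^2 + 16x + 4 = (11x + 10)·(x^3 + x^2 + 17x + 13) + (15x^2 + 7x + 7). Hence a·b ≡ 15x^2 + 7x + 7 (mod f). (F_19[x]/(f) is a field with 19^3 = 6859 elements since f is irreducible of degree 3.)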